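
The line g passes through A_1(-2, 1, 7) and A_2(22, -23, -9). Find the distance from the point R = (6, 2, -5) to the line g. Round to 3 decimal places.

A direction vector for g is A_2 − A_1 = (24, -24, -16).
Taking (-2, 1, 7) on g with direction v = (24, -24, -16): w = R − (-2, 1, 7) = (8, 1, -12), and w × v = (-304, -160, -216).
Distance = |w × v| / |v| = √164672 / √1408 ≈ 10.815.

10.815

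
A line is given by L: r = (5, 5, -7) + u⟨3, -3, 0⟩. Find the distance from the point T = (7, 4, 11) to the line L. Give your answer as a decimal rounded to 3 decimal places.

Taking (5, 5, -7) on L with direction v = (3, -3, 0): w = T − (5, 5, -7) = (2, -1, 18), and w × v = (54, 54, -3).
Distance = |w × v| / |v| = √5841 / √18 ≈ 18.014.

18.014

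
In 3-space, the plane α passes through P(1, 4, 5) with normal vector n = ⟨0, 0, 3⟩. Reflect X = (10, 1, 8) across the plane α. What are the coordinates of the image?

(10, 1, 2)

α: n·r = n·P gives 3z = 15.
λ = (n·X − d)/|n|² = (24 − 15)/9 = 1.
Reflection = X − 2λn = (10, 1, 8) − 2·(0, 0, 3) = (10, 1, 2).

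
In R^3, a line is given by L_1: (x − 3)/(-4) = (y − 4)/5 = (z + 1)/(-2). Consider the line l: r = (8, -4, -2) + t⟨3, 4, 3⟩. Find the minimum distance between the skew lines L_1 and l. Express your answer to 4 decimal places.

L_1 has direction (-4, 5, -2) through (3, 4, -1).
Common perpendicular direction n = (-4, 5, -2) × (3, 4, 3) = (23, 6, -31).
With w = (8, -4, -2) − (3, 4, -1) = (5, -8, -1), w · n = 98.
Distance = |w · n| / |n| = |98| / √1526 ≈ 2.5087.

2.5087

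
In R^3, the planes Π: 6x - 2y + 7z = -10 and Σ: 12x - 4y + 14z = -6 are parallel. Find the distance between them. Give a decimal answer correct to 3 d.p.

0.742

Rescale Σ by 1/2: 6x - 2y + 7z = -3. Then distance = |-10 − (-3)| / √89 ≈ 0.742.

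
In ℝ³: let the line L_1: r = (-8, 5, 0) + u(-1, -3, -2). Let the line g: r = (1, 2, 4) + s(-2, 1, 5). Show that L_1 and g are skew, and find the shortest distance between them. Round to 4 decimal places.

9.9470

Common perpendicular direction n = (-1, -3, -2) × (-2, 1, 5) = (-13, 9, -7).
With w = (1, 2, 4) − (-8, 5, 0) = (9, -3, 4), w · n = -172.
Since n ≠ 0 the lines are not parallel, and w · n = -172 ≠ 0 so they do not intersect; hence they are skew.
Distance = |w · n| / |n| = |-172| / √299 ≈ 9.9470.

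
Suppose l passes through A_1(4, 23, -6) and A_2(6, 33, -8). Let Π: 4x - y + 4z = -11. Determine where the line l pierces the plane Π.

A direction vector for l is A_2 − A_1 = (2, 10, -2).
Substitute r = (4, 23, -6) + t(2, 10, -2) into the plane: -31 + (-10)t = -11, so t = -2.
Intersection: (4, 23, -6) + (-2)·(2, 10, -2) = (0, 3, -2).

(0, 3, -2)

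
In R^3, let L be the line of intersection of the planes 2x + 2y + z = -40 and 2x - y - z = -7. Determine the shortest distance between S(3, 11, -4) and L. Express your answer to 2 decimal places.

21.34

Direction of L: (2, 2, 1) × (2, -1, -1) = (-1, 4, -6).
A point on L: solving the two plane equations with x = -9 gives (-9, -11, 0).
Taking (-9, -11, 0) on L with direction v = (-1, 4, -6): w = S − (-9, -11, 0) = (12, 22, -4), and w × v = (-116, 76, 70).
Distance = |w × v| / |v| = √24132 / √53 ≈ 21.34.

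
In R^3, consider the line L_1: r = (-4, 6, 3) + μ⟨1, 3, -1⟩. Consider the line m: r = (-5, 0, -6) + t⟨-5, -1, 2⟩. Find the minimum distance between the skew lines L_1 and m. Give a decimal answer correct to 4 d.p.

9.8248

Common perpendicular direction n = (1, 3, -1) × (-5, -1, 2) = (5, 3, 14).
With w = (-5, 0, -6) − (-4, 6, 3) = (-1, -6, -9), w · n = -149.
Distance = |w · n| / |n| = |-149| / √230 ≈ 9.8248.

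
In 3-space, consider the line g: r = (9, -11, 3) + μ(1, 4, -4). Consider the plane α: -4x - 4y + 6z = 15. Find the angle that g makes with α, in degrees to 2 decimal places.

sin θ = |n·v| / (|n||v|) = |-44| / (√68 · √33) = 0.92884.
θ ≈ 68.25°.

68.25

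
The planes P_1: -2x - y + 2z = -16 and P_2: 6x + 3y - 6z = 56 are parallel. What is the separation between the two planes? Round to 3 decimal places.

Rescale P_2 by 1/(-3): -2x - y + 2z = -56/3. Then distance = |-16 − (-56/3)| / √9 ≈ 0.889.

0.889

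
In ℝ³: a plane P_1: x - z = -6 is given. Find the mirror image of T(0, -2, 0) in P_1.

(-6, -2, 6)

λ = (n·T − d)/|n|² = (0 − (-6))/2 = 3.
Reflection = T − 2λn = (0, -2, 0) − 6·(1, 0, -1) = (-6, -2, 6).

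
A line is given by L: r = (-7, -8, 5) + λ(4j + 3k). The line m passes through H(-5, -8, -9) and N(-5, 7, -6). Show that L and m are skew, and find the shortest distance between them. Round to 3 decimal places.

A direction vector for m is N − H = (0, 15, 3).
Common perpendicular direction n = (0, 4, 3) × (0, 15, 3) = (-33, 0, 0).
With w = (-5, -8, -9) − (-7, -8, 5) = (2, 0, -14), w · n = -66.
Since n ≠ 0 the lines are not parallel, and w · n = -66 ≠ 0 so they do not intersect; hence they are skew.
Distance = |w · n| / |n| = |-66| / √1089 ≈ 2.000.

2.000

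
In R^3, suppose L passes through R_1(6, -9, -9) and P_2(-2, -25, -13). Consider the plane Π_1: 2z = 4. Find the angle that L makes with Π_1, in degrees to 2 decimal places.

12.60

A direction vector for L is P_2 − R_1 = (-8, -16, -4).
sin θ = |n·v| / (|n||v|) = |-8| / (√4 · √336) = 0.21822.
θ ≈ 12.60°.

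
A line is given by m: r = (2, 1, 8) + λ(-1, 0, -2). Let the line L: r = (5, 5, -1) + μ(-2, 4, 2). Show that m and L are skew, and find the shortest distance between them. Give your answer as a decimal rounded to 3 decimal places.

Common perpendicular direction n = (-1, 0, -2) × (-2, 4, 2) = (8, 6, -4).
With w = (5, 5, -1) − (2, 1, 8) = (3, 4, -9), w · n = 84.
Since n ≠ 0 the lines are not parallel, and w · n = 84 ≠ 0 so they do not intersect; hence they are skew.
Distance = |w · n| / |n| = |84| / √116 ≈ 7.799.

7.799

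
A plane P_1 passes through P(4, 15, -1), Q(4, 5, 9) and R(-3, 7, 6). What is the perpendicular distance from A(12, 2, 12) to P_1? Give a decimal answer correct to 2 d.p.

0.80

PQ = (0, -10, 10), PR = (-7, -8, 7); a normal to P_1 is PQ × PR = (10, -70, -70).
Using P: P_1 has equation 10x - 70y - 70z = -940.
n·A − d = (10)·(12) + (-70)·(2) + (-70)·(12) − (-940) = 80; |n| = √9900.
Distance = |80| / √9900 = 80/√9900 ≈ 0.80.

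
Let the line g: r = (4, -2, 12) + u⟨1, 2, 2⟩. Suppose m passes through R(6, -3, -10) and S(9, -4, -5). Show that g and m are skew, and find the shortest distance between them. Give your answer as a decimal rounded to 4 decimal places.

12.7079

A direction vector for m is S − R = (3, -1, 5).
Common perpendicular direction n = (1, 2, 2) × (3, -1, 5) = (12, 1, -7).
With w = (6, -3, -10) − (4, -2, 12) = (2, -1, -22), w · n = 177.
Since n ≠ 0 the lines are not parallel, and w · n = 177 ≠ 0 so they do not intersect; hence they are skew.
Distance = |w · n| / |n| = |177| / √194 ≈ 12.7079.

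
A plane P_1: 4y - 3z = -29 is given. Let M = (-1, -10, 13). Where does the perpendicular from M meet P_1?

Foot = M − λn with λ = (n·M − d)/|n|² = (-79 − (-29))/25 = -2.
Foot = (-1, -10, 13) − (-2)·(0, 4, -3) = (-1, -2, 7).

(-1, -2, 7)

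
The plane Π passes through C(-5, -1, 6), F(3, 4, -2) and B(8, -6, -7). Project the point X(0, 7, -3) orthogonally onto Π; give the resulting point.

(2, 7, -1)

CF = (8, 5, -8), CB = (13, -5, -13); a normal to Π is CF × CB = (-105, 0, -105).
Using C: Π has equation -105x - 105z = -105.
Foot = X − λn with λ = (n·X − d)/|n|² = (315 − (-105))/22050 = 2/105.
Foot = (0, 7, -3) − (2/105)·(-105, 0, -105) = (2, 7, -1).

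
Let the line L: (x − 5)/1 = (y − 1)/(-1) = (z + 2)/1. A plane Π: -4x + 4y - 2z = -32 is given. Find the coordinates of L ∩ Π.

(7, -1, 0)

L has direction (1, -1, 1) through (5, 1, -2).
Substitute r = (5, 1, -2) + t(1, -1, 1) into the plane: -12 + (-10)t = -32, so t = 2.
Intersection: (5, 1, -2) + 2·(1, -1, 1) = (7, -1, 0).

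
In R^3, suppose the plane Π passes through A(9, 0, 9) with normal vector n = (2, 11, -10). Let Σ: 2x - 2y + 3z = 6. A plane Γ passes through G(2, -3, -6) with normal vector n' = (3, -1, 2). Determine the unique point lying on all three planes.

Π: n·r = n·A gives 2x + 11y - 10z = -72.
Γ: n'·r = n'·G gives 3x - y + 2z = -3.
Solving the 3×3 linear system 2x + 11y - 10z = -72, 2x - 2y + 3z = 6, 3x - y + 2z = -3 (e.g. by elimination or Cramer's rule, determinant = 13) gives (-3, -6, 0).

(-3, -6, 0)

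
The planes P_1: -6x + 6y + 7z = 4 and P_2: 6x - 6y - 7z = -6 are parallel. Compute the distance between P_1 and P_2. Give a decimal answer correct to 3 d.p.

Rescale P_2 by 1/(-1): -6x + 6y + 7z = 6. Then distance = |4 − 6| / √121 ≈ 0.182.

0.182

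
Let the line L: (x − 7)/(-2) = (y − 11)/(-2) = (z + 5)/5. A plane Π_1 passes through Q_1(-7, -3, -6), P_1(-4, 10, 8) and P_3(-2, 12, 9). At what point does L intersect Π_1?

(5, 9, 0)

L has direction (-2, -2, 5) through (7, 11, -5).
Q_1P_1 = (3, 13, 14), Q_1P_3 = (5, 15, 15); a normal to Π_1 is Q_1P_1 × Q_1P_3 = (-15, 25, -20).
Using Q_1: Π_1 has equation -15x + 25y - 20z = 150.
Substitute r = (7, 11, -5) + t(-2, -2, 5) into the plane: 270 + (-120)t = 150, so t = 1.
Intersection: (7, 11, -5) + 1·(-2, -2, 5) = (5, 9, 0).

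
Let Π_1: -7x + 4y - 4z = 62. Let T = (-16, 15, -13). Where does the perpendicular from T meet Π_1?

(-2, 7, -5)

Foot = T − λn with λ = (n·T − d)/|n|² = (224 − 62)/81 = 2.
Foot = (-16, 15, -13) − 2·(-7, 4, -4) = (-2, 7, -5).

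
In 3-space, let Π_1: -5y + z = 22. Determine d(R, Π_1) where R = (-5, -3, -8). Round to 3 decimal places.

n·R − d = (0)·(-5) + (-5)·(-3) + (1)·(-8) − 22 = -15; |n| = √26.
Distance = |-15| / √26 = 15/√26 ≈ 2.942.

2.942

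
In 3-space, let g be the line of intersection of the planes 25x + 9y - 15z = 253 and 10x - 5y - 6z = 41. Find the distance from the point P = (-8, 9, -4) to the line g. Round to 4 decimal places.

Direction of g: (25, 9, -15) × (10, -5, -6) = (-129, 0, -215).
A point on g: solving the two plane equations with x = 10 gives (10, 7, 4).
Taking (10, 7, 4) on g with direction v = (-129, 0, -215): w = P − (10, 7, 4) = (-18, 2, -8), and w × v = (-430, -2838, 258).
Distance = |w × v| / |v| = √8305708 / √62866 ≈ 11.4942.

11.4942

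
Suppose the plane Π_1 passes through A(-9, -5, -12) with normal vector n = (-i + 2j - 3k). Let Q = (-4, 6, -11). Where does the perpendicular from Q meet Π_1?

Π_1: n·r = n·A gives -x + 2y - 3z = 35.
Foot = Q − λn with λ = (n·Q − d)/|n|² = (49 − 35)/14 = 1.
Foot = (-4, 6, -11) − 1·(-1, 2, -3) = (-3, 4, -8).

(-3, 4, -8)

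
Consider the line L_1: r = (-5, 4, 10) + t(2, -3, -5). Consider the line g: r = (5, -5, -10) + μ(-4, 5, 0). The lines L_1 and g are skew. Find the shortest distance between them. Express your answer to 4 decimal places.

3.4291

Common perpendicular direction n = (2, -3, -5) × (-4, 5, 0) = (25, 20, -2).
With w = (5, -5, -10) − (-5, 4, 10) = (10, -9, -20), w · n = 110.
Distance = |w · n| / |n| = |110| / √1029 ≈ 3.4291.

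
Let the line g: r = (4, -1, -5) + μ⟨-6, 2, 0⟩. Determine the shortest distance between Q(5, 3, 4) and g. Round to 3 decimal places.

9.894

Taking (4, -1, -5) on g with direction v = (-6, 2, 0): w = Q − (4, -1, -5) = (1, 4, 9), and w × v = (-18, -54, 26).
Distance = |w × v| / |v| = √3916 / √40 ≈ 9.894.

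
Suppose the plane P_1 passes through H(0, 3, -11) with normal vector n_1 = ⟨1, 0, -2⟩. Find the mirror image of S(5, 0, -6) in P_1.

(7, 0, -10)

P_1: n_1·r = n_1·H gives x - 2z = 22.
λ = (n·S − d)/|n|² = (17 − 22)/5 = -1.
Reflection = S − 2λn = (5, 0, -6) − (-2)·(1, 0, -2) = (7, 0, -10).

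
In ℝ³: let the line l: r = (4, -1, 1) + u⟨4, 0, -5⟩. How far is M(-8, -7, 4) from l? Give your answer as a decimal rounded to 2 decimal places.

Taking (4, -1, 1) on l with direction v = (4, 0, -5): w = M − (4, -1, 1) = (-12, -6, 3), and w × v = (30, -48, 24).
Distance = |w × v| / |v| = √3780 / √41 ≈ 9.60.

9.60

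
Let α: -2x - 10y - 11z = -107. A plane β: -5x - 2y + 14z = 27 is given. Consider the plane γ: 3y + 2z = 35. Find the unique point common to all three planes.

Solving the 3×3 linear system -2x - 10y - 11z = -107, -5x - 2y + 14z = 27, 3y + 2z = 35 (e.g. by elimination or Cramer's rule, determinant = 157) gives (-7, 11, 1).

(-7, 11, 1)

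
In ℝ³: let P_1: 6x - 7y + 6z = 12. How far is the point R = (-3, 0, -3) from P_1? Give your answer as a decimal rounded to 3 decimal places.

4.364

n·R − d = (6)·(-3) + (-7)·(0) + (6)·(-3) − 12 = -48; |n| = √121.
Distance = |-48| / √121 = 48/√121 ≈ 4.364.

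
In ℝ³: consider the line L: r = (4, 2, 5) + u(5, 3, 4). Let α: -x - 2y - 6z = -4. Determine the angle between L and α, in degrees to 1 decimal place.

sin θ = |n·v| / (|n||v|) = |-35| / (√41 · √50) = 0.77302.
θ ≈ 50.6°.

50.6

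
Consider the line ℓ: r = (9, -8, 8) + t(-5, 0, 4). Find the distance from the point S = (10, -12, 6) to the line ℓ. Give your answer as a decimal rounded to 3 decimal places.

Taking (9, -8, 8) on ℓ with direction v = (-5, 0, 4): w = S − (9, -8, 8) = (1, -4, -2), and w × v = (-16, 6, -20).
Distance = |w × v| / |v| = √692 / √41 ≈ 4.108.

4.108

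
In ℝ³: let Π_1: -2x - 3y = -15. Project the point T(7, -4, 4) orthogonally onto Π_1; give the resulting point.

Foot = T − λn with λ = (n·T − d)/|n|² = (-2 − (-15))/13 = 1.
Foot = (7, -4, 4) − 1·(-2, -3, 0) = (9, -1, 4).

(9, -1, 4)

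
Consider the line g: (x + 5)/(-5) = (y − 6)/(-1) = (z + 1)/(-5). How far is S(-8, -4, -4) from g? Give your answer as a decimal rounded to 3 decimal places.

9.307

g has direction (-5, -1, -5) through (-5, 6, -1).
Taking (-5, 6, -1) on g with direction v = (-5, -1, -5): w = S − (-5, 6, -1) = (-3, -10, -3), and w × v = (47, 0, -47).
Distance = |w × v| / |v| = √4418 / √51 ≈ 9.307.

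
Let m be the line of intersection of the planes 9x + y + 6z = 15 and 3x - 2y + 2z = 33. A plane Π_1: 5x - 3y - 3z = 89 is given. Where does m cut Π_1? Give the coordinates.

Direction of m: (9, 1, 6) × (3, -2, 2) = (14, 0, -21).
A point on m: solving the two plane equations with x = 15 gives (15, -12, -18).
Substitute r = (15, -12, -18) + t(14, 0, -21) into the plane: 165 + 133t = 89, so t = -4/7.
Intersection: (15, -12, -18) + (-4/7)·(14, 0, -21) = (7, -12, -6).

(7, -12, -6)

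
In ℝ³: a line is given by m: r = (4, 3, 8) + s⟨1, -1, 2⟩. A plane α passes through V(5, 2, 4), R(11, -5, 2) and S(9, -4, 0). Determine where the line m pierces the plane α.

VR = (6, -7, -2), VS = (4, -6, -4); a normal to α is VR × VS = (16, 16, -8).
Using V: α has equation 16x + 16y - 8z = 80.
Substitute r = (4, 3, 8) + t(1, -1, 2) into the plane: 48 + (-16)t = 80, so t = -2.
Intersection: (4, 3, 8) + (-2)·(1, -1, 2) = (2, 5, 4).

(2, 5, 4)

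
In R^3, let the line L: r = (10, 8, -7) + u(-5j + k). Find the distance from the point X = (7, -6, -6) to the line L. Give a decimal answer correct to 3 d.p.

Taking (10, 8, -7) on L with direction v = (0, -5, 1): w = X − (10, 8, -7) = (-3, -14, 1), and w × v = (-9, 3, 15).
Distance = |w × v| / |v| = √315 / √26 ≈ 3.481.

3.481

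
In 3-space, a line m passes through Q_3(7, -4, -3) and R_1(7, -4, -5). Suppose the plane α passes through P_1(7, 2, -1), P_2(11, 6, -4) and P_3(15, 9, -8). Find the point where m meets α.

A direction vector for m is R_1 − Q_3 = (0, 0, -2).
P_1P_2 = (4, 4, -3), P_1P_3 = (8, 7, -7); a normal to α is P_1P_2 × P_1P_3 = (-7, 4, -4).
Using P_1: α has equation -7x + 4y - 4z = -37.
Substitute r = (7, -4, -3) + t(0, 0, -2) into the plane: -53 + 8t = -37, so t = 2.
Intersection: (7, -4, -3) + 2·(0, 0, -2) = (7, -4, -7).

(7, -4, -7)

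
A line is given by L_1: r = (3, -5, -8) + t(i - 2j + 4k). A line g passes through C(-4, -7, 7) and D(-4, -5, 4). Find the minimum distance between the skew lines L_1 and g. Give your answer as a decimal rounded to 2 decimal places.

9.22

A direction vector for g is D − C = (0, 2, -3).
Common perpendicular direction n = (1, -2, 4) × (0, 2, -3) = (-2, 3, 2).
With w = (-4, -7, 7) − (3, -5, -8) = (-7, -2, 15), w · n = 38.
Distance = |w · n| / |n| = |38| / √17 ≈ 9.22.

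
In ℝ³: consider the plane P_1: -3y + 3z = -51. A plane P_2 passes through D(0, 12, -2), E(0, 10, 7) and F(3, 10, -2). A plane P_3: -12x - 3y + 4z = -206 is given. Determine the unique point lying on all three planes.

DE = (0, -2, 9), DF = (3, -2, 0); a normal to P_2 is DE × DF = (18, 27, 6).
Using D: P_2 has equation 18x + 27y + 6z = 312.
Solving the 3×3 linear system -3y + 3z = -51, 18x + 27y + 6z = 312, -12x - 3y + 4z = -206 (e.g. by elimination or Cramer's rule, determinant = 1242) gives (12, 6, -11).

(12, 6, -11)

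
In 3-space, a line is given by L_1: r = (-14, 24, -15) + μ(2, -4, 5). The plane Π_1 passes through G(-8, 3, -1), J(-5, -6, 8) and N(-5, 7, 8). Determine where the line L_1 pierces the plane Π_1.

GJ = (3, -9, 9), GN = (3, 4, 9); a normal to Π_1 is GJ × GN = (-117, 0, 39).
Using G: Π_1 has equation -117x + 39z = 897.
Substitute r = (-14, 24, -15) + t(2, -4, 5) into the plane: 1053 + (-39)t = 897, so t = 4.
Intersection: (-14, 24, -15) + 4·(2, -4, 5) = (-6, 8, 5).

(-6, 8, 5)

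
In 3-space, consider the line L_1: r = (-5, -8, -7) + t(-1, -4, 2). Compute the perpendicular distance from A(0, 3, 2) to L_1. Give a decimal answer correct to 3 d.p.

13.462

Taking (-5, -8, -7) on L_1 with direction v = (-1, -4, 2): w = A − (-5, -8, -7) = (5, 11, 9), and w × v = (58, -19, -9).
Distance = |w × v| / |v| = √3806 / √21 ≈ 13.462.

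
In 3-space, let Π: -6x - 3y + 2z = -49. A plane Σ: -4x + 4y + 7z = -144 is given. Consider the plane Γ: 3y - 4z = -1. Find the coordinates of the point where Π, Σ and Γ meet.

(11, -11, -8)

Solving the 3×3 linear system -6x - 3y + 2z = -49, -4x + 4y + 7z = -144, 3y - 4z = -1 (e.g. by elimination or Cramer's rule, determinant = 246) gives (11, -11, -8).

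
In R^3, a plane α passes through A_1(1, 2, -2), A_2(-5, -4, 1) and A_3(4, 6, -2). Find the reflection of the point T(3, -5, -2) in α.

A_1A_2 = (-6, -6, 3), A_1A_3 = (3, 4, 0); a normal to α is A_1A_2 × A_1A_3 = (-12, 9, -6).
Using A_1: α has equation -12x + 9y - 6z = 18.
λ = (n·T − d)/|n|² = (-69 − 18)/261 = -1/3.
Reflection = T − 2λn = (3, -5, -2) − (-2/3)·(-12, 9, -6) = (-5, 1, -6).

(-5, 1, -6)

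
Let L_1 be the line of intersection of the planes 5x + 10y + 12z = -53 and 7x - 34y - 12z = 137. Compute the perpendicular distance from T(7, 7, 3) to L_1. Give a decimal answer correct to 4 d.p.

Direction of L_1: (5, 10, 12) × (7, -34, -12) = (288, 144, -240).
A point on L_1: solving the two plane equations with x = 3 gives (3, -2, -4).
Taking (3, -2, -4) on L_1 with direction v = (288, 144, -240): w = T − (3, -2, -4) = (4, 9, 7), and w × v = (-3168, 2976, -2016).
Distance = |w × v| / |v| = √22957056 / √161280 ≈ 11.9308.

11.9308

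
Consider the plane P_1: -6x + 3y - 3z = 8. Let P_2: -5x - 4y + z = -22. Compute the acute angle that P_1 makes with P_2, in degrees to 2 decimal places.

71.64

cos θ = |n₁·n₂| / (|n₁||n₂|) = |15| / (√54 · √42).
θ = arccos(0.31497) ≈ 71.64°.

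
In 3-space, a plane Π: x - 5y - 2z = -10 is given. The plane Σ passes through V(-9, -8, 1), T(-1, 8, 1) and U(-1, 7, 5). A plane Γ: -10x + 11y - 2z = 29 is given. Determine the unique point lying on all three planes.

VT = (8, 16, 0), VU = (8, 15, 4); a normal to Σ is VT × VU = (64, -32, -8).
Using V: Σ has equation 64x - 32y - 8z = -328.
Solving the 3×3 linear system x - 5y - 2z = -10, 64x - 32y - 8z = -328, -10x + 11y - 2z = 29 (e.g. by elimination or Cramer's rule, determinant = -1656) gives (-5, -1, 5).

(-5, -1, 5)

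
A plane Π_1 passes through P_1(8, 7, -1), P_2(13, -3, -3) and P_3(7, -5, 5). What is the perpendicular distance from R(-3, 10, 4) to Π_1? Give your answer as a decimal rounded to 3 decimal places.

P_1P_2 = (5, -10, -2), P_1P_3 = (-1, -12, 6); a normal to Π_1 is P_1P_2 × P_1P_3 = (-84, -28, -70).
Using P_1: Π_1 has equation -84x - 28y - 70z = -798.
n·R − d = (-84)·(-3) + (-28)·(10) + (-70)·(4) − (-798) = 490; |n| = √12740.
Distance = |490| / √12740 = 490/√12740 ≈ 4.341.

4.341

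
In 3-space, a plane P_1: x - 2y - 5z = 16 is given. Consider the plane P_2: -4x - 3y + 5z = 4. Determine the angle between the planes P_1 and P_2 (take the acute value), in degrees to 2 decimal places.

53.57

cos θ = |n₁·n₂| / (|n₁||n₂|) = |-23| / (√30 · √50).
θ = arccos(0.59386) ≈ 53.57°.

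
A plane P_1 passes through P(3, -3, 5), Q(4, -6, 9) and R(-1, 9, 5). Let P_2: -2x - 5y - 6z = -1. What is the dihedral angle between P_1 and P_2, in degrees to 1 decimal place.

PQ = (1, -3, 4), PR = (-4, 12, 0); a normal to P_1 is PQ × PR = (-48, -16, 0).
Using P: P_1 has equation -48x - 16y = -96.
cos θ = |n₁·n₂| / (|n₁||n₂|) = |176| / (√2560 · √65).
θ = arccos(0.43146) ≈ 64.4°.

64.4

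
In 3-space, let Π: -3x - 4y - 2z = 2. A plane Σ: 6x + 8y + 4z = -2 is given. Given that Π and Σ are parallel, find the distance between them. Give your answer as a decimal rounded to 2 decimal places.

0.19

Rescale Σ by 1/(-2): -3x - 4y - 2z = 1. Then distance = |2 − 1| / √29 ≈ 0.19.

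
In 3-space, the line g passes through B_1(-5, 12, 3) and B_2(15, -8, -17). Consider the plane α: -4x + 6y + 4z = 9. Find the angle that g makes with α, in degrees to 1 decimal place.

78.6

A direction vector for g is B_2 − B_1 = (20, -20, -20).
sin θ = |n·v| / (|n||v|) = |-280| / (√68 · √1200) = 0.98020.
θ ≈ 78.6°.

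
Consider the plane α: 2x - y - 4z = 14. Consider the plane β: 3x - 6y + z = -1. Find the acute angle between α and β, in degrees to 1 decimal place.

75.1

cos θ = |n₁·n₂| / (|n₁||n₂|) = |8| / (√21 · √46).
θ = arccos(0.25740) ≈ 75.1°.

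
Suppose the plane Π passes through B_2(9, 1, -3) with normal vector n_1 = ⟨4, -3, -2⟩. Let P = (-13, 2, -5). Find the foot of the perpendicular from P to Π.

(-1, -7, -11)

Π: n_1·r = n_1·B_2 gives 4x - 3y - 2z = 39.
Foot = P − λn with λ = (n·P − d)/|n|² = (-48 − 39)/29 = -3.
Foot = (-13, 2, -5) − (-3)·(4, -3, -2) = (-1, -7, -11).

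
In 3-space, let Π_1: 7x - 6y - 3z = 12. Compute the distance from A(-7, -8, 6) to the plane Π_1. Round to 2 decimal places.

3.20

n·A − d = (7)·(-7) + (-6)·(-8) + (-3)·(6) − 12 = -31; |n| = √94.
Distance = |-31| / √94 = 31/√94 ≈ 3.20.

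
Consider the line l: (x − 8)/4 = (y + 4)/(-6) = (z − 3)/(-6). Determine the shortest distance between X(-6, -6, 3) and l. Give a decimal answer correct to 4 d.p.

13.3417

l has direction (4, -6, -6) through (8, -4, 3).
Taking (8, -4, 3) on l with direction v = (4, -6, -6): w = X − (8, -4, 3) = (-14, -2, 0), and w × v = (12, -84, 92).
Distance = |w × v| / |v| = √15664 / √88 ≈ 13.3417.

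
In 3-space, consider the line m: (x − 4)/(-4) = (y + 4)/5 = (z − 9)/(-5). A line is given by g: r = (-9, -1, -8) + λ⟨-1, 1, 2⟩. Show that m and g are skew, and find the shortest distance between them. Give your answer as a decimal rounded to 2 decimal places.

8.70

m has direction (-4, 5, -5) through (4, -4, 9).
Common perpendicular direction n = (-4, 5, -5) × (-1, 1, 2) = (15, 13, 1).
With w = (-9, -1, -8) − (4, -4, 9) = (-13, 3, -17), w · n = -173.
Since n ≠ 0 the lines are not parallel, and w · n = -173 ≠ 0 so they do not intersect; hence they are skew.
Distance = |w · n| / |n| = |-173| / √395 ≈ 8.70.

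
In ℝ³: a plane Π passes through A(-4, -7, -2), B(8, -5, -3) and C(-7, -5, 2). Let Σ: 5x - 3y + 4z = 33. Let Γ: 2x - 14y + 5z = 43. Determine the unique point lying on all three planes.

(2, -1, 5)

AB = (12, 2, -1), AC = (-3, 2, 4); a normal to Π is AB × AC = (10, -45, 30).
Using A: Π has equation 10x - 45y + 30z = 215.
Solving the 3×3 linear system 10x - 45y + 30z = 215, 5x - 3y + 4z = 33, 2x - 14y + 5z = 43 (e.g. by elimination or Cramer's rule, determinant = -745) gives (2, -1, 5).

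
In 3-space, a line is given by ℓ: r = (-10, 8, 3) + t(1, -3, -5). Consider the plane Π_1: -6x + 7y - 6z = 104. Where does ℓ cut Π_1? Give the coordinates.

(-8, 2, -7)

Substitute r = (-10, 8, 3) + t(1, -3, -5) into the plane: 98 + 3t = 104, so t = 2.
Intersection: (-10, 8, 3) + 2·(1, -3, -5) = (-8, 2, -7).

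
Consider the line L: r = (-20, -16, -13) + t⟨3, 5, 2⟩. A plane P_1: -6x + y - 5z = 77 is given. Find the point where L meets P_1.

Substitute r = (-20, -16, -13) + t(3, 5, 2) into the plane: 169 + (-23)t = 77, so t = 4.
Intersection: (-20, -16, -13) + 4·(3, 5, 2) = (-8, 4, -5).

(-8, 4, -5)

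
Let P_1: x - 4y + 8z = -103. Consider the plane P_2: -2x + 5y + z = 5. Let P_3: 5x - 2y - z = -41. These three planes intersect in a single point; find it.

Solving the 3×3 linear system x - 4y + 8z = -103, -2x + 5y + z = 5, 5x - 2y - z = -41 (e.g. by elimination or Cramer's rule, determinant = -183) gives (-11, -1, -12).

(-11, -1, -12)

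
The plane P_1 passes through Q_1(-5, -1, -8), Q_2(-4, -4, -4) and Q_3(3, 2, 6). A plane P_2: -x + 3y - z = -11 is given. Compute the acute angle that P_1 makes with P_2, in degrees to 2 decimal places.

Q_1Q_2 = (1, -3, 4), Q_1Q_3 = (8, 3, 14); a normal to P_1 is Q_1Q_2 × Q_1Q_3 = (-54, 18, 27).
Using Q_1: P_1 has equation -54x + 18y + 27z = 36.
cos θ = |n₁·n₂| / (|n₁||n₂|) = |81| / (√3969 · √11).
θ = arccos(0.38766) ≈ 67.19°.

67.19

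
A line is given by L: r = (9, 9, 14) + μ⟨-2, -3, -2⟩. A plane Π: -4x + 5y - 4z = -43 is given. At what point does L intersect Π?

(1, -3, 6)

Substitute r = (9, 9, 14) + t(-2, -3, -2) into the plane: -47 + 1t = -43, so t = 4.
Intersection: (9, 9, 14) + 4·(-2, -3, -2) = (1, -3, 6).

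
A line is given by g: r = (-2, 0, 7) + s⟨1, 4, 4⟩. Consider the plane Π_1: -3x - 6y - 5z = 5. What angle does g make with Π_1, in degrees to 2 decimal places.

77.93

sin θ = |n·v| / (|n||v|) = |-47| / (√70 · √33) = 0.97789.
θ ≈ 77.93°.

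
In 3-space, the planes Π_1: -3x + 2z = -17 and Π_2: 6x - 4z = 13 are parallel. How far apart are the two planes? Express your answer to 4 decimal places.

Rescale Π_2 by 1/(-2): -3x + 2z = -13/2. Then distance = |-17 − (-13/2)| / √13 ≈ 2.9122.

2.9122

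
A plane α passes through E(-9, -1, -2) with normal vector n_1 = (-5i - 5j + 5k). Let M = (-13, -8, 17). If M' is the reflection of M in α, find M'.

α: n_1·r = n_1·E gives -5x - 5y + 5z = 40.
λ = (n·M − d)/|n|² = (190 − 40)/75 = 2.
Reflection = M − 2λn = (-13, -8, 17) − 4·(-5, -5, 5) = (7, 12, -3).

(7, 12, -3)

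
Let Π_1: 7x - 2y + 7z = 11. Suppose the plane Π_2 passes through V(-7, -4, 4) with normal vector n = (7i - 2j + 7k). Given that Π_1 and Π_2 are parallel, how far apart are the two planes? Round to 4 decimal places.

Π_2: n·r = n·V gives 7x - 2y + 7z = -13.
Same normal n = (7, -2, 7) with |n| = √102; distance = |11 − (-13)| / |n| = 24/√102 ≈ 2.3764.

2.3764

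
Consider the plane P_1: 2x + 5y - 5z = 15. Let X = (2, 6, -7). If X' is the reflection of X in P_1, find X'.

λ = (n·X − d)/|n|² = (69 − 15)/54 = 1.
Reflection = X − 2λn = (2, 6, -7) − 2·(2, 5, -5) = (-2, -4, 3).

(-2, -4, 3)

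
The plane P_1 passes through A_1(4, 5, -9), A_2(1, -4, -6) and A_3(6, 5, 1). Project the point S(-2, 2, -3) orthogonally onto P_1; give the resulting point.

A_1A_2 = (-3, -9, 3), A_1A_3 = (2, 0, 10); a normal to P_1 is A_1A_2 × A_1A_3 = (-90, 36, 18).
Using A_1: P_1 has equation -90x + 36y + 18z = -342.
Foot = S − λn with λ = (n·S − d)/|n|² = (198 − (-342))/9720 = 1/18.
Foot = (-2, 2, -3) − (1/18)·(-90, 36, 18) = (3, 0, -4).

(3, 0, -4)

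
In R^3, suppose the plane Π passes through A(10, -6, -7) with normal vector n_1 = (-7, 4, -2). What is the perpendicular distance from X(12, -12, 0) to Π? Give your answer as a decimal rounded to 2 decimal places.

Π: n_1·r = n_1·A gives -7x + 4y - 2z = -80.
n·X − d = (-7)·(12) + (4)·(-12) + (-2)·(0) − (-80) = -52; |n| = √69.
Distance = |-52| / √69 = 52/√69 ≈ 6.26.

6.26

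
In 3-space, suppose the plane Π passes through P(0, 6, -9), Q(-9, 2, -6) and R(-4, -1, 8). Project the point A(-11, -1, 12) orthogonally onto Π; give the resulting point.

(-10, -4, 11)

PQ = (-9, -4, 3), PR = (-4, -7, 17); a normal to Π is PQ × PR = (-47, 141, 47).
Using P: Π has equation -47x + 141y + 47z = 423.
Foot = A − λn with λ = (n·A − d)/|n|² = (940 − 423)/24299 = 1/47.
Foot = (-11, -1, 12) − (1/47)·(-47, 141, 47) = (-10, -4, 11).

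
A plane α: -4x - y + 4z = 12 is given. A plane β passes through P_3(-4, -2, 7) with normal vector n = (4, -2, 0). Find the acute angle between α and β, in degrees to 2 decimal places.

56.98

β: n·r = n·P_3 gives 4x - 2y = -12.
cos θ = |n₁·n₂| / (|n₁||n₂|) = |-14| / (√33 · √20).
θ = arccos(0.54495) ≈ 56.98°.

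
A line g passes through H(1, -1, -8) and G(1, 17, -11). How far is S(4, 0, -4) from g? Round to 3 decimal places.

5.088

A direction vector for g is G − H = (0, 18, -3).
Taking (1, -1, -8) on g with direction v = (0, 18, -3): w = S − (1, -1, -8) = (3, 1, 4), and w × v = (-75, 9, 54).
Distance = |w × v| / |v| = √8622 / √333 ≈ 5.088.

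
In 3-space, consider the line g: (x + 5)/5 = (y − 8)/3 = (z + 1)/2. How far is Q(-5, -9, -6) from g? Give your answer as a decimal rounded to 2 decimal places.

14.70

g has direction (5, 3, 2) through (-5, 8, -1).
Taking (-5, 8, -1) on g with direction v = (5, 3, 2): w = Q − (-5, 8, -1) = (0, -17, -5), and w × v = (-19, -25, 85).
Distance = |w × v| / |v| = √8211 / √38 ≈ 14.70.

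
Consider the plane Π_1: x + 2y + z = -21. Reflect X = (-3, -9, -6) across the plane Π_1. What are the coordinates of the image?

λ = (n·X − d)/|n|² = (-27 − (-21))/6 = -1.
Reflection = X − 2λn = (-3, -9, -6) − (-2)·(1, 2, 1) = (-1, -5, -4).

(-1, -5, -4)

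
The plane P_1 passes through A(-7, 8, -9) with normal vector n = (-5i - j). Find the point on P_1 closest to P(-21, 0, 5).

(-6, 3, 5)

P_1: n·r = n·A gives -5x - y = 27.
Foot = P − λn with λ = (n·P − d)/|n|² = (105 − 27)/26 = 3.
Foot = (-21, 0, 5) − 3·(-5, -1, 0) = (-6, 3, 5).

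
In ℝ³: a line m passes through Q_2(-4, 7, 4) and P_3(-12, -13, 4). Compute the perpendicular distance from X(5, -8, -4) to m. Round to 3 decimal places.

16.061

A direction vector for m is P_3 − Q_2 = (-8, -20, 0).
Taking (-4, 7, 4) on m with direction v = (-8, -20, 0): w = X − (-4, 7, 4) = (9, -15, -8), and w × v = (-160, 64, -300).
Distance = |w × v| / |v| = √119696 / √464 ≈ 16.061.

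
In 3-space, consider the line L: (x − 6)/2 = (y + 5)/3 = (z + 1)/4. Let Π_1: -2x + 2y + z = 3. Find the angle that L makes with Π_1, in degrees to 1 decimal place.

L has direction (2, 3, 4) through (6, -5, -1).
sin θ = |n·v| / (|n||v|) = |6| / (√9 · √29) = 0.37139.
θ ≈ 21.8°.

21.8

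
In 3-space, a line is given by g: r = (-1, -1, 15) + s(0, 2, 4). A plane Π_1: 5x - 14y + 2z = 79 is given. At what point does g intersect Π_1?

Substitute r = (-1, -1, 15) + t(0, 2, 4) into the plane: 39 + (-20)t = 79, so t = -2.
Intersection: (-1, -1, 15) + (-2)·(0, 2, 4) = (-1, -5, 7).

(-1, -5, 7)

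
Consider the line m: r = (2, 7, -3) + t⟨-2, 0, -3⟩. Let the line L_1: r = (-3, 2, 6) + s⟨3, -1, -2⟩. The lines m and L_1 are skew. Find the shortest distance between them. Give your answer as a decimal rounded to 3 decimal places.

Common perpendicular direction n = (-2, 0, -3) × (3, -1, -2) = (-3, -13, 2).
With w = (-3, 2, 6) − (2, 7, -3) = (-5, -5, 9), w · n = 98.
Distance = |w · n| / |n| = |98| / √182 ≈ 7.264.

7.264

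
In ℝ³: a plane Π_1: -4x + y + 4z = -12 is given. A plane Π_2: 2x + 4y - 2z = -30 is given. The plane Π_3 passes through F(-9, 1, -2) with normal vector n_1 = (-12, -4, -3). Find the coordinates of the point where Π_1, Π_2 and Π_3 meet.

Π_3: n_1·r = n_1·F gives -12x - 4y - 3z = 110.
Solving the 3×3 linear system -4x + y + 4z = -12, 2x + 4y - 2z = -30, -12x - 4y - 3z = 110 (e.g. by elimination or Cramer's rule, determinant = 270) gives (-5, -8, -6).

(-5, -8, -6)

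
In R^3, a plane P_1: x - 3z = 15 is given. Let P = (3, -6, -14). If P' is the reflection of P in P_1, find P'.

λ = (n·P − d)/|n|² = (45 − 15)/10 = 3.
Reflection = P − 2λn = (3, -6, -14) − 6·(1, 0, -3) = (-3, -6, 4).

(-3, -6, 4)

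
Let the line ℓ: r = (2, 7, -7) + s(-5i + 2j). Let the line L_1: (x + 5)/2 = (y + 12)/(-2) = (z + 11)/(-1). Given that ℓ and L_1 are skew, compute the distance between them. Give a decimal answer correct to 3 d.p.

10.543

L_1 has direction (2, -2, -1) through (-5, -12, -11).
Common perpendicular direction n = (-5, 2, 0) × (2, -2, -1) = (-2, -5, 6).
With w = (-5, -12, -11) − (2, 7, -7) = (-7, -19, -4), w · n = 85.
Distance = |w · n| / |n| = |85| / √65 ≈ 10.543.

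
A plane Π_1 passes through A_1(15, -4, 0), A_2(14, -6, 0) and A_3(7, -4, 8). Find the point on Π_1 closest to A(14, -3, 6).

(12, -2, 4)

A_1A_2 = (-1, -2, 0), A_1A_3 = (-8, 0, 8); a normal to Π_1 is A_1A_2 × A_1A_3 = (-16, 8, -16).
Using A_1: Π_1 has equation -16x + 8y - 16z = -272.
Foot = A − λn with λ = (n·A − d)/|n|² = (-344 − (-272))/576 = -1/8.
Foot = (14, -3, 6) − (-1/8)·(-16, 8, -16) = (12, -2, 4).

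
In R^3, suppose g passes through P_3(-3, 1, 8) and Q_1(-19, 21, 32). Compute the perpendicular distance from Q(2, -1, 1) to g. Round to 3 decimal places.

A direction vector for g is Q_1 − P_3 = (-16, 20, 24).
Taking (-3, 1, 8) on g with direction v = (-16, 20, 24): w = Q − (-3, 1, 8) = (5, -2, -7), and w × v = (92, -8, 68).
Distance = |w × v| / |v| = √13152 / √1232 ≈ 3.267.

3.267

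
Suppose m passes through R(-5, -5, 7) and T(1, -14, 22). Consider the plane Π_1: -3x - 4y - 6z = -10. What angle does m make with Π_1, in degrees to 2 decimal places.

A direction vector for m is T − R = (6, -9, 15).
sin θ = |n·v| / (|n||v|) = |-72| / (√61 · √342) = 0.49849.
θ ≈ 29.90°.

29.90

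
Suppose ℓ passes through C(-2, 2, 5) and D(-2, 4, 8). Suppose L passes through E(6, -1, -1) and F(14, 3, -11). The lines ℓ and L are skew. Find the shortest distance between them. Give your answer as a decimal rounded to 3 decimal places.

A direction vector for ℓ is D − C = (0, 2, 3).
A direction vector for L is F − E = (8, 4, -10).
Common perpendicular direction n = (0, 2, 3) × (8, 4, -10) = (-32, 24, -16).
With w = (6, -1, -1) − (-2, 2, 5) = (8, -3, -6), w · n = -232.
Distance = |w · n| / |n| = |-232| / √1856 ≈ 5.385.

5.385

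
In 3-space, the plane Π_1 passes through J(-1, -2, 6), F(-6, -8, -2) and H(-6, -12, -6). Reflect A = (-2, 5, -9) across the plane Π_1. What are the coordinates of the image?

JF = (-5, -6, -8), JH = (-5, -10, -12); a normal to Π_1 is JF × JH = (-8, -20, 20).
Using J: Π_1 has equation -8x - 20y + 20z = 168.
λ = (n·A − d)/|n|² = (-264 − 168)/864 = -1/2.
Reflection = A − 2λn = (-2, 5, -9) − (-1)·(-8, -20, 20) = (-10, -15, 11).

(-10, -15, 11)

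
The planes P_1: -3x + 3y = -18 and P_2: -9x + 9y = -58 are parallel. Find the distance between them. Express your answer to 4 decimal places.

0.3143

Rescale P_2 by 1/3: -3x + 3y = -58/3. Then distance = |-18 − (-58/3)| / √18 ≈ 0.3143.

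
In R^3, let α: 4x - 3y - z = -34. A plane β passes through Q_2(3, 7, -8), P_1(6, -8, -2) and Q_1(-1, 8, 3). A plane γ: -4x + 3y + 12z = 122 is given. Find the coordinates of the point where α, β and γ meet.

(-2, 6, 8)

Q_2P_1 = (3, -15, 6), Q_2Q_1 = (-4, 1, 11); a normal to β is Q_2P_1 × Q_2Q_1 = (-171, -57, -57).
Using Q_2: β has equation -171x - 57y - 57z = -456.
Solving the 3×3 linear system 4x - 3y - z = -34, -171x - 57y - 57z = -456, -4x + 3y + 12z = 122 (e.g. by elimination or Cramer's rule, determinant = -8151) gives (-2, 6, 8).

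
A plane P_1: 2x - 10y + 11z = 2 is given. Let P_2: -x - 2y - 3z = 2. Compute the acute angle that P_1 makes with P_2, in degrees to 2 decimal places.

cos θ = |n₁·n₂| / (|n₁||n₂|) = |-15| / (√225 · √14).
θ = arccos(0.26726) ≈ 74.50°.

74.50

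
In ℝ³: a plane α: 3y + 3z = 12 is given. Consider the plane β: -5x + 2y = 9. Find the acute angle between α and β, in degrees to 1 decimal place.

74.8

cos θ = |n₁·n₂| / (|n₁||n₂|) = |6| / (√18 · √29).
θ = arccos(0.26261) ≈ 74.8°.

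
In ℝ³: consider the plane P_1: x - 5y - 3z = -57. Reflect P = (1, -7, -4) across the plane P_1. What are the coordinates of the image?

(-5, 23, 14)

λ = (n·P − d)/|n|² = (48 − (-57))/35 = 3.
Reflection = P − 2λn = (1, -7, -4) − 6·(1, -5, -3) = (-5, 23, 14).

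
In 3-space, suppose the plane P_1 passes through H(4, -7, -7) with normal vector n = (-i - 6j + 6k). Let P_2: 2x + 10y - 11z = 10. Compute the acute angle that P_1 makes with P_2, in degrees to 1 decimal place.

P_1: n·r = n·H gives -x - 6y + 6z = -4.
cos θ = |n₁·n₂| / (|n₁||n₂|) = |-128| / (√73 · √225).
θ = arccos(0.99875) ≈ 2.9°.

2.9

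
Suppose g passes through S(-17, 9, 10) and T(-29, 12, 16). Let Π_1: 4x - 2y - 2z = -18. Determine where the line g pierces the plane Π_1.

(-1, 5, 2)

A direction vector for g is T − S = (-12, 3, 6).
Substitute r = (-17, 9, 10) + t(-12, 3, 6) into the plane: -106 + (-66)t = -18, so t = -4/3.
Intersection: (-17, 9, 10) + (-4/3)·(-12, 3, 6) = (-1, 5, 2).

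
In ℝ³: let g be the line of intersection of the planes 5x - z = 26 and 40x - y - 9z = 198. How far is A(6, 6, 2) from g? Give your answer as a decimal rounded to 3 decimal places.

Direction of g: (5, 0, -1) × (40, -1, -9) = (-1, 5, -5).
A point on g: solving the two plane equations with x = 6 gives (6, 6, 4).
Taking (6, 6, 4) on g with direction v = (-1, 5, -5): w = A − (6, 6, 4) = (0, 0, -2), and w × v = (10, 2, 0).
Distance = |w × v| / |v| = √104 / √51 ≈ 1.428.

1.428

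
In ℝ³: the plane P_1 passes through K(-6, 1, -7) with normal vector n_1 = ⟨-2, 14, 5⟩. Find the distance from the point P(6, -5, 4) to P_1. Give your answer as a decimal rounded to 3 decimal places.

P_1: n_1·r = n_1·K gives -2x + 14y + 5z = -9.
n·P − d = (-2)·(6) + (14)·(-5) + (5)·(4) − (-9) = -53; |n| = √225.
Distance = |-53| / √225 = 53/√225 ≈ 3.533.

3.533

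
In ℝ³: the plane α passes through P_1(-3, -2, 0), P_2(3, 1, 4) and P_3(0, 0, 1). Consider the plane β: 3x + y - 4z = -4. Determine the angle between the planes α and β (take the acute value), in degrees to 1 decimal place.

60.5

P_1P_2 = (6, 3, 4), P_1P_3 = (3, 2, 1); a normal to α is P_1P_2 × P_1P_3 = (-5, 6, 3).
Using P_1: α has equation -5x + 6y + 3z = 3.
cos θ = |n₁·n₂| / (|n₁||n₂|) = |-21| / (√70 · √26).
θ = arccos(0.49225) ≈ 60.5°.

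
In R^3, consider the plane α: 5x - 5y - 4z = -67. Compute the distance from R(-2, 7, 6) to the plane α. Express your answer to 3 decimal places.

n·R − d = (5)·(-2) + (-5)·(7) + (-4)·(6) − (-67) = -2; |n| = √66.
Distance = |-2| / √66 = 2/√66 ≈ 0.246.

0.246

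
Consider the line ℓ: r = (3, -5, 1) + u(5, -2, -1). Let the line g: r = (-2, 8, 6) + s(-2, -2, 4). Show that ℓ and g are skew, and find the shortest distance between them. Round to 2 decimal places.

Common perpendicular direction n = (5, -2, -1) × (-2, -2, 4) = (-10, -18, -14).
With w = (-2, 8, 6) − (3, -5, 1) = (-5, 13, 5), w · n = -254.
Since n ≠ 0 the lines are not parallel, and w · n = -254 ≠ 0 so they do not intersect; hence they are skew.
Distance = |w · n| / |n| = |-254| / √620 ≈ 10.20.

10.20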